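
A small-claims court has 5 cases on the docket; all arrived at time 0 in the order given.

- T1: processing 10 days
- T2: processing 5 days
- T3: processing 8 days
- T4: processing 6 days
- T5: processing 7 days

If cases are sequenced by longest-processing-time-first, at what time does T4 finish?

LPT (decreasing processing time): T1 T3 T5 T4 T2.
T1: 0→10
T3: 10→18
T5: 18→25
T4: 25→31

31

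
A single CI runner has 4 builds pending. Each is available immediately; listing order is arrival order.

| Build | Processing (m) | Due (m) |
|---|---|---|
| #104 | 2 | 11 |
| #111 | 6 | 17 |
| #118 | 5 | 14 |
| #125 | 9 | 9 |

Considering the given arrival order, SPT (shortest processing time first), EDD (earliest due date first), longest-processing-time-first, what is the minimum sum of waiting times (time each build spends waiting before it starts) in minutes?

22

FIFO (arrival order): #104 #111 #118 #125.
#104: waits 0, runs 0→2
#111: waits 2, runs 2→8
#118: waits 8, runs 8→13
#125: waits 13, runs 13→22
Sum = 0+2+8+13 = 23.
SPT (increasing processing time): #104 #118 #111 #125.
#104: waits 0, runs 0→2
#118: waits 2, runs 2→7
#111: waits 7, runs 7→13
#125: waits 13, runs 13→22
Sum = 0+2+7+13 = 22.
EDD (increasing due date): #125 #104 #118 #111.
#125: waits 0, runs 0→9
#104: waits 9, runs 9→11
#118: waits 11, runs 11→16
#111: waits 16, runs 16→22
Sum = 0+9+11+16 = 36.
LPT (decreasing processing time): #125 #111 #118 #104.
#125: waits 0, runs 0→9
#111: waits 9, runs 9→15
#118: waits 15, runs 15→20
#104: waits 20, runs 20→22
Sum = 0+9+15+20 = 44.
FIFO 23, SPT 22, EDD 36, LPT 44 → minimum 22.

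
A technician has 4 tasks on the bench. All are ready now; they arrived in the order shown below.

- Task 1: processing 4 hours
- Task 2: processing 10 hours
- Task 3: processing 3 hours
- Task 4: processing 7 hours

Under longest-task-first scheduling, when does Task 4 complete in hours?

17

LPT (decreasing processing time): Task 2 Task 4 Task 1 Task 3.
Task 2: 0→10
Task 4: 10→17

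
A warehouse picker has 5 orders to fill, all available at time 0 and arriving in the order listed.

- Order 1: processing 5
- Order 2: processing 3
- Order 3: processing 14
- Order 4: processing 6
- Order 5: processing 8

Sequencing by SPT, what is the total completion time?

SPT (increasing processing time): Order 2 Order 1 Order 4 Order 5 Order 3.
Order 2: 0→3
Order 1: 3→8
Order 4: 8→14
Order 5: 14→22
Order 3: 22→36
Sum = 3+8+14+22+36 = 83.

83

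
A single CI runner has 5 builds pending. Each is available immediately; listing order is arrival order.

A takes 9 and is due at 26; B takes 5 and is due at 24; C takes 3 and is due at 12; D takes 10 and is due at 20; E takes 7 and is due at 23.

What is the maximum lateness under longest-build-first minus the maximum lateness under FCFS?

LPT (decreasing processing time): D A E B C.
D: 0→10, due 20, lateness -10
A: 10→19, due 26, lateness -7
E: 19→26, due 23, lateness 3
B: 26→31, due 24, lateness 7
C: 31→34, due 12, lateness 22
Maximum = 22.
FIFO (arrival order): A B C D E.
A: 0→9, due 26, lateness -17
B: 9→14, due 24, lateness -10
C: 14→17, due 12, lateness 5
D: 17→27, due 20, lateness 7
E: 27→34, due 23, lateness 11
Maximum = 11.
Difference = 22 − 11 = 11.

11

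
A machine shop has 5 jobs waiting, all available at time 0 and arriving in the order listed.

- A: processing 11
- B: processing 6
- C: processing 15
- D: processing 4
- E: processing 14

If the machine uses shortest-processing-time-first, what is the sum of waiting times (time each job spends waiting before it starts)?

70

SPT (increasing processing time): D B A E C.
D: waits 0, runs 0→4
B: waits 4, runs 4→10
A: waits 10, runs 10→21
E: waits 21, runs 21→35
C: waits 35, runs 35→50
Sum = 0+4+10+21+35 = 70.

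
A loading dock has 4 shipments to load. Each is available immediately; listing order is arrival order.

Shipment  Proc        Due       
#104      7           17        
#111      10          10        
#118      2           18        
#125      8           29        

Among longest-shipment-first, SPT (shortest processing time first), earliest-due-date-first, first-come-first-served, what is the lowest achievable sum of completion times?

LPT (decreasing processing time): #111 #125 #104 #118.
#111: 0→10
#125: 10→18
#104: 18→25
#118: 25→27
Sum = 10+18+25+27 = 80.
SPT (increasing processing time): #118 #104 #125 #111.
#118: 0→2
#104: 2→9
#125: 9→17
#111: 17→27
Sum = 2+9+17+27 = 55.
EDD (increasing due date): #111 #104 #118 #125.
#111: 0→10
#104: 10→17
#118: 17→19
#125: 19→27
Sum = 10+17+19+27 = 73.
FIFO (arrival order): #104 #111 #118 #125.
#104: 0→7
#111: 7→17
#118: 17→19
#125: 19→27
Sum = 7+17+19+27 = 70.
LPT 80, SPT 55, EDD 73, FIFO 70 → minimum 55.

55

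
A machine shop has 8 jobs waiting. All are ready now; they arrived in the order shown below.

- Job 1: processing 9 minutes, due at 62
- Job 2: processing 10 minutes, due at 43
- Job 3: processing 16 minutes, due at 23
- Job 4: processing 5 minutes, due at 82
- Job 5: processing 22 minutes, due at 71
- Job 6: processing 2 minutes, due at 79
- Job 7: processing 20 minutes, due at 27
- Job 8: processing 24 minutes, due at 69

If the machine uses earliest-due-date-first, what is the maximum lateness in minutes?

30

EDD (increasing due date): Job 3 Job 7 Job 2 Job 1 Job 8 Job 5 Job 6 Job 4.
Job 3: 0→16, due 23, lateness -7
Job 7: 16→36, due 27, lateness 9
Job 2: 36→46, due 43, lateness 3
Job 1: 46→55, due 62, lateness -7
Job 8: 55→79, due 69, lateness 10
Job 5: 79→101, due 71, lateness 30
Job 6: 101→103, due 79, lateness 24
Job 4: 103→108, due 82, lateness 26
Maximum = 30.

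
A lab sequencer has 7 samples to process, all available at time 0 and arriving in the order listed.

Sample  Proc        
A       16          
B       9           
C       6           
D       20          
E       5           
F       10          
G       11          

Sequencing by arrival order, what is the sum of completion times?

322

FIFO (arrival order): A B C D E F G.
A: 0→16
B: 16→25
C: 25→31
D: 31→51
E: 51→56
F: 56→66
G: 66→77
Sum = 16+25+31+51+56+66+77 = 322.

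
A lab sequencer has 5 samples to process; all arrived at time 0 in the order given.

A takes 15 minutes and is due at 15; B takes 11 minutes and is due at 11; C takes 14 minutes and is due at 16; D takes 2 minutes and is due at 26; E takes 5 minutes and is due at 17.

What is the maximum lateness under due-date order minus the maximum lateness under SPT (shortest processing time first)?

-4

EDD (increasing due date): B A C E D.
B: 0→11, due 11, lateness 0
A: 11→26, due 15, lateness 11
C: 26→40, due 16, lateness 24
E: 40→45, due 17, lateness 28
D: 45→47, due 26, lateness 21
Maximum = 28.
SPT (increasing processing time): D E B C A.
D: 0→2, due 26, lateness -24
E: 2→7, due 17, lateness -10
B: 7→18, due 11, lateness 7
C: 18→32, due 16, lateness 16
A: 32→47, due 15, lateness 32
Maximum = 32.
Difference = 28 − 32 = -4.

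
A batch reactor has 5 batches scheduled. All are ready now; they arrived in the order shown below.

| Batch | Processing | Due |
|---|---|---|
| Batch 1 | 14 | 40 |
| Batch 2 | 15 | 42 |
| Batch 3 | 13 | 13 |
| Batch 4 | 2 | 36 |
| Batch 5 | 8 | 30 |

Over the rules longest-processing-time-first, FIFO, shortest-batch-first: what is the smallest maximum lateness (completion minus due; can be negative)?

LPT (decreasing processing time): Batch 2 Batch 1 Batch 3 Batch 5 Batch 4.
Batch 2: 0→15, due 42, lateness -27
Batch 1: 15→29, due 40, lateness -11
Batch 3: 29→42, due 13, lateness 29
Batch 5: 42→50, due 30, lateness 20
Batch 4: 50→52, due 36, lateness 16
Maximum = 29.
FIFO (arrival order): Batch 1 Batch 2 Batch 3 Batch 4 Batch 5.
Batch 1: 0→14, due 40, lateness -26
Batch 2: 14→29, due 42, lateness -13
Batch 3: 29→42, due 13, lateness 29
Batch 4: 42→44, due 36, lateness 8
Batch 5: 44→52, due 30, lateness 22
Maximum = 29.
SPT (increasing processing time): Batch 4 Batch 5 Batch 3 Batch 1 Batch 2.
Batch 4: 0→2, due 36, lateness -34
Batch 5: 2→10, due 30, lateness -20
Batch 3: 10→23, due 13, lateness 10
Batch 1: 23→37, due 40, lateness -3
Batch 2: 37→52, due 42, lateness 10
Maximum = 10.
LPT 29, FIFO 29, SPT 10 → minimum 10.

10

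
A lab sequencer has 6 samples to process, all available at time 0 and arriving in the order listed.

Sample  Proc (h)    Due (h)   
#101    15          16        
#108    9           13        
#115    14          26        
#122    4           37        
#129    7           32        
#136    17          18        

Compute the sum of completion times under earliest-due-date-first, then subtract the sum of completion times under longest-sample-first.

EDD (increasing due date): #108 #101 #136 #115 #129 #122.
#108: 0→9
#101: 9→24
#136: 24→41
#115: 41→55
#129: 55→62
#122: 62→66
Sum = 9+24+41+55+62+66 = 257.
LPT (decreasing processing time): #136 #101 #115 #108 #129 #122.
#136: 0→17
#101: 17→32
#115: 32→46
#108: 46→55
#129: 55→62
#122: 62→66
Sum = 17+32+46+55+62+66 = 278.
Difference = 257 − 278 = -21.

-21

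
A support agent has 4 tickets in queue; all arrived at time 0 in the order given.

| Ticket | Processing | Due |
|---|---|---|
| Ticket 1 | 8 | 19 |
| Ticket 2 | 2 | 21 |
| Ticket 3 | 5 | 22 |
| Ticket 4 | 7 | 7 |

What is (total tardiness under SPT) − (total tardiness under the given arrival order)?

SPT (increasing processing time): Ticket 2 Ticket 3 Ticket 4 Ticket 1.
Ticket 2: 0→2, due 21, tardiness 0
Ticket 3: 2→7, due 22, tardiness 0
Ticket 4: 7→14, due 7, tardiness 7
Ticket 1: 14→22, due 19, tardiness 3
Sum = 0+0+7+3 = 10.
FIFO (arrival order): Ticket 1 Ticket 2 Ticket 3 Ticket 4.
Ticket 1: 0→8, due 19, tardiness 0
Ticket 2: 8→10, due 21, tardiness 0
Ticket 3: 10→15, due 22, tardiness 0
Ticket 4: 15→22, due 7, tardiness 15
Sum = 0+0+0+15 = 15.
Difference = 10 − 15 = -5.

-5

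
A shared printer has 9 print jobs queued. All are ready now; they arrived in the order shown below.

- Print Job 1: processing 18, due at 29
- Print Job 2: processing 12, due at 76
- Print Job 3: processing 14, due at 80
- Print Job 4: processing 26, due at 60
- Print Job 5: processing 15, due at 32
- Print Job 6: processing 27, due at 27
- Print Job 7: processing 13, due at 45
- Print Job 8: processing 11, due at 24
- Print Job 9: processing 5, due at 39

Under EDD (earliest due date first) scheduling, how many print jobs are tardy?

8

EDD (increasing due date): Print Job 8 Print Job 6 Print Job 1 Print Job 5 Print Job 9 Print Job 7 Print Job 4 Print Job 2 Print Job 3.
Print Job 8: 0→11, due 24, tardiness 0
Print Job 6: 11→38, due 27, tardiness 11
Print Job 1: 38→56, due 29, tardiness 27
Print Job 5: 56→71, due 32, tardiness 39
Print Job 9: 71→76, due 39, tardiness 37
Print Job 7: 76→89, due 45, tardiness 44
Print Job 4: 89→115, due 60, tardiness 55
Print Job 2: 115→127, due 76, tardiness 51
Print Job 3: 127→141, due 80, tardiness 61
Late print jobs: 8.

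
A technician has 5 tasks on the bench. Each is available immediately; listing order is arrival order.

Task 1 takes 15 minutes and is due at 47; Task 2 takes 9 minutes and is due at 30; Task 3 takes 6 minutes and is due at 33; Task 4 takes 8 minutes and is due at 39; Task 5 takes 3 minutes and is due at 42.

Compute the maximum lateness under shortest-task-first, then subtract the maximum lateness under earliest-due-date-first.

SPT (increasing processing time): Task 5 Task 3 Task 4 Task 2 Task 1.
Task 5: 0→3, due 42, lateness -39
Task 3: 3→9, due 33, lateness -24
Task 4: 9→17, due 39, lateness -22
Task 2: 17→26, due 30, lateness -4
Task 1: 26→41, due 47, lateness -6
Maximum = -4.
EDD (increasing due date): Task 2 Task 3 Task 4 Task 5 Task 1.
Task 2: 0→9, due 30, lateness -21
Task 3: 9→15, due 33, lateness -18
Task 4: 15→23, due 39, lateness -16
Task 5: 23→26, due 42, lateness -16
Task 1: 26→41, due 47, lateness -6
Maximum = -6.
Difference = -4 − -6 = 2.

2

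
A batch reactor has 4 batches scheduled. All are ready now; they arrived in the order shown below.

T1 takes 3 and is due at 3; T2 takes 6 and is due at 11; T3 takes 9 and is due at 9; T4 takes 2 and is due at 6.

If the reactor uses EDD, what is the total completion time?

EDD (increasing due date): T1 T4 T3 T2.
T1: 0→3
T4: 3→5
T3: 5→14
T2: 14→20
Sum = 3+5+14+20 = 42.

42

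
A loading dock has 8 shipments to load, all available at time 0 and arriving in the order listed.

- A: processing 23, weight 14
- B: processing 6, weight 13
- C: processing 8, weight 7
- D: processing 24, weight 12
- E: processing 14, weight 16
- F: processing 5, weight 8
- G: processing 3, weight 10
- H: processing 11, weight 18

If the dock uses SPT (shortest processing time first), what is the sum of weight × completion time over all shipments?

3884

SPT (increasing processing time): G F B C H E A D.
G: finishes 3, weight 10, w·C = 30
F: finishes 8, weight 8, w·C = 64
B: finishes 14, weight 13, w·C = 182
C: finishes 22, weight 7, w·C = 154
H: finishes 33, weight 18, w·C = 594
E: finishes 47, weight 16, w·C = 752
A: finishes 70, weight 14, w·C = 980
D: finishes 94, weight 12, w·C = 1128
Sum = 30+64+182+154+594+752+980+1128 = 3884.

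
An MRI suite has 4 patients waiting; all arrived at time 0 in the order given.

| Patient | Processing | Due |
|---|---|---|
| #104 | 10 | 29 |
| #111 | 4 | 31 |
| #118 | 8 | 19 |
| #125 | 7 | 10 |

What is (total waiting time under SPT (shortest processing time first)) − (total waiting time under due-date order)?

SPT (increasing processing time): #111 #125 #118 #104.
#111: waits 0, runs 0→4
#125: waits 4, runs 4→11
#118: waits 11, runs 11→19
#104: waits 19, runs 19→29
Sum = 0+4+11+19 = 34.
EDD (increasing due date): #125 #118 #104 #111.
#125: waits 0, runs 0→7
#118: waits 7, runs 7→15
#104: waits 15, runs 15→25
#111: waits 25, runs 25→29
Sum = 0+7+15+25 = 47.
Difference = 34 − 47 = -13.

-13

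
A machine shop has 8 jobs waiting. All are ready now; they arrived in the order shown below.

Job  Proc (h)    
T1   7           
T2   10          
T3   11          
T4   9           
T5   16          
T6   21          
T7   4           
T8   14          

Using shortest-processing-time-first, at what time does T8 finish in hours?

55

SPT (increasing processing time): T7 T1 T4 T2 T3 T8 T5 T6.
T7: 0→4
T1: 4→11
T4: 11→20
T2: 20→30
T3: 30→41
T8: 41→55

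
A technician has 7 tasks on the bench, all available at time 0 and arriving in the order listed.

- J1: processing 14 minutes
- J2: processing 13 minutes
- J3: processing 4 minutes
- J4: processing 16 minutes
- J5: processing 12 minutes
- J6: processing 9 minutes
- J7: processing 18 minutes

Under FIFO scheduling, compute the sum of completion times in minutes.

332

FIFO (arrival order): J1 J2 J3 J4 J5 J6 J7.
J1: 0→14
J2: 14→27
J3: 27→31
J4: 31→47
J5: 47→59
J6: 59→68
J7: 68→86
Sum = 14+27+31+47+59+68+86 = 332.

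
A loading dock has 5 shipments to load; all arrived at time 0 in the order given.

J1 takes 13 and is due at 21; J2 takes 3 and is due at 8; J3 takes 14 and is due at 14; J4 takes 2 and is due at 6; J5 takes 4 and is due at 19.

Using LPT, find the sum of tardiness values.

74

LPT (decreasing processing time): J3 J1 J5 J2 J4.
J3: 0→14, due 14, tardiness 0
J1: 14→27, due 21, tardiness 6
J5: 27→31, due 19, tardiness 12
J2: 31→34, due 8, tardiness 26
J4: 34→36, due 6, tardiness 30
Sum = 0+6+12+26+30 = 74.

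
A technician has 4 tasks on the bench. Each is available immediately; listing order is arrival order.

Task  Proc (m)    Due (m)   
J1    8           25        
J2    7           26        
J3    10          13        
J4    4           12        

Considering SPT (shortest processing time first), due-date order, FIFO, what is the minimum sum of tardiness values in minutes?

SPT (increasing processing time): J4 J2 J1 J3.
J4: 0→4, due 12, tardiness 0
J2: 4→11, due 26, tardiness 0
J1: 11→19, due 25, tardiness 0
J3: 19→29, due 13, tardiness 16
Sum = 0+0+0+16 = 16.
EDD (increasing due date): J4 J3 J1 J2.
J4: 0→4, due 12, tardiness 0
J3: 4→14, due 13, tardiness 1
J1: 14→22, due 25, tardiness 0
J2: 22→29, due 26, tardiness 3
Sum = 0+1+0+3 = 4.
FIFO (arrival order): J1 J2 J3 J4.
J1: 0→8, due 25, tardiness 0
J2: 8→15, due 26, tardiness 0
J3: 15→25, due 13, tardiness 12
J4: 25→29, due 12, tardiness 17
Sum = 0+0+12+17 = 29.
SPT 16, EDD 4, FIFO 29 → minimum 4.

4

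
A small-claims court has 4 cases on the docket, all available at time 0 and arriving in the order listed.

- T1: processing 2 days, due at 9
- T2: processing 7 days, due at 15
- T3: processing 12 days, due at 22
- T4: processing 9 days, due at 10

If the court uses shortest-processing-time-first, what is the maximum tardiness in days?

SPT (increasing processing time): T1 T2 T4 T3.
T1: 0→2, due 9, tardiness 0
T2: 2→9, due 15, tardiness 0
T4: 9→18, due 10, tardiness 8
T3: 18→30, due 22, tardiness 8
Maximum = 8.

8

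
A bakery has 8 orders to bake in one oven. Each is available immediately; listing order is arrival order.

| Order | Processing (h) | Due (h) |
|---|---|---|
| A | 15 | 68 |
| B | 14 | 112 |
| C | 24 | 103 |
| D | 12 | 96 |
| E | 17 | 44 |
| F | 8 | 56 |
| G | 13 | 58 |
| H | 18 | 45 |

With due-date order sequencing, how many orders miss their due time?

3

EDD (increasing due date): E H F G A D C B.
E: 0→17, due 44, tardiness 0
H: 17→35, due 45, tardiness 0
F: 35→43, due 56, tardiness 0
G: 43→56, due 58, tardiness 0
A: 56→71, due 68, tardiness 3
D: 71→83, due 96, tardiness 0
C: 83→107, due 103, tardiness 4
B: 107→121, due 112, tardiness 9
Late orders: 3.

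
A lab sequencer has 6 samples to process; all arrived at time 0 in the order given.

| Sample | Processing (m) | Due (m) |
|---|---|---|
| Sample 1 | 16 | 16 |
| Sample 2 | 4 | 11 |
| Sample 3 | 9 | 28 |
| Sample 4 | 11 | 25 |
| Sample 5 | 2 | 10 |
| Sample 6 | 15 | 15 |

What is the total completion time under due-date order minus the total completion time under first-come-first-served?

EDD (increasing due date): Sample 5 Sample 2 Sample 6 Sample 1 Sample 4 Sample 3.
Sample 5: 0→2
Sample 2: 2→6
Sample 6: 6→21
Sample 1: 21→37
Sample 4: 37→48
Sample 3: 48→57
Sum = 2+6+21+37+48+57 = 171.
FIFO (arrival order): Sample 1 Sample 2 Sample 3 Sample 4 Sample 5 Sample 6.
Sample 1: 0→16
Sample 2: 16→20
Sample 3: 20→29
Sample 4: 29→40
Sample 5: 40→42
Sample 6: 42→57
Sum = 16+20+29+40+42+57 = 204.
Difference = 171 − 204 = -33.

-33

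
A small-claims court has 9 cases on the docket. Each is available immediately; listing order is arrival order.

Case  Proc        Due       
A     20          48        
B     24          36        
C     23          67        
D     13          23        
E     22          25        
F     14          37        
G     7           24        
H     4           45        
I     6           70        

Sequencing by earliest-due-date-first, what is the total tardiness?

EDD (increasing due date): D G E B F H A C I.
D: 0→13, due 23, tardiness 0
G: 13→20, due 24, tardiness 0
E: 20→42, due 25, tardiness 17
B: 42→66, due 36, tardiness 30
F: 66→80, due 37, tardiness 43
H: 80→84, due 45, tardiness 39
A: 84→104, due 48, tardiness 56
C: 104→127, due 67, tardiness 60
I: 127→133, due 70, tardiness 63
Sum = 0+0+17+30+43+39+56+60+63 = 308.

308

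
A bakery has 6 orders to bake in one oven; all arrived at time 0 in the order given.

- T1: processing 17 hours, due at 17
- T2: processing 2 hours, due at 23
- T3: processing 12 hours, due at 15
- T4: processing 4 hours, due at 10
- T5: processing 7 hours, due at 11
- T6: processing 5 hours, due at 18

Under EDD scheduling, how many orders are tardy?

4

EDD (increasing due date): T4 T5 T3 T1 T6 T2.
T4: 0→4, due 10, tardiness 0
T5: 4→11, due 11, tardiness 0
T3: 11→23, due 15, tardiness 8
T1: 23→40, due 17, tardiness 23
T6: 40→45, due 18, tardiness 27
T2: 45→47, due 23, tardiness 24
Late orders: 4.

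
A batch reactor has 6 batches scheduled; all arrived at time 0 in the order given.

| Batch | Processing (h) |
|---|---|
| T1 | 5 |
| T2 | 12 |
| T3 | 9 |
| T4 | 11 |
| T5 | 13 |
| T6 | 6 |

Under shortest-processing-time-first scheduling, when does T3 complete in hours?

SPT (increasing processing time): T1 T6 T3 T4 T2 T5.
T1: 0→5
T6: 5→11
T3: 11→20

20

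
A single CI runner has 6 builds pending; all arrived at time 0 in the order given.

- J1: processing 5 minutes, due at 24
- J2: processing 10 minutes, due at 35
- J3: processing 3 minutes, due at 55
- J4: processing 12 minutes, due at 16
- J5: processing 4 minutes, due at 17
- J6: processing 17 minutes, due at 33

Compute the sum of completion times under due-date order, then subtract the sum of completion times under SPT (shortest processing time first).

EDD (increasing due date): J4 J5 J1 J6 J2 J3.
J4: 0→12
J5: 12→16
J1: 16→21
J6: 21→38
J2: 38→48
J3: 48→51
Sum = 12+16+21+38+48+51 = 186.
SPT (increasing processing time): J3 J5 J1 J2 J4 J6.
J3: 0→3
J5: 3→7
J1: 7→12
J2: 12→22
J4: 22→34
J6: 34→51
Sum = 3+7+12+22+34+51 = 129.
Difference = 186 − 129 = 57.

57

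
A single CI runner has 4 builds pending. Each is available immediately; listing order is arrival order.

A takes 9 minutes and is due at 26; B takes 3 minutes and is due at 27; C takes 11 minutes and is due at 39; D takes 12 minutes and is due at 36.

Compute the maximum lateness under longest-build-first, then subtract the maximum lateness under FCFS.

LPT (decreasing processing time): D C A B.
D: 0→12, due 36, lateness -24
C: 12→23, due 39, lateness -16
A: 23→32, due 26, lateness 6
B: 32→35, due 27, lateness 8
Maximum = 8.
FIFO (arrival order): A B C D.
A: 0→9, due 26, lateness -17
B: 9→12, due 27, lateness -15
C: 12→23, due 39, lateness -16
D: 23→35, due 36, lateness -1
Maximum = -1.
Difference = 8 − -1 = 9.

9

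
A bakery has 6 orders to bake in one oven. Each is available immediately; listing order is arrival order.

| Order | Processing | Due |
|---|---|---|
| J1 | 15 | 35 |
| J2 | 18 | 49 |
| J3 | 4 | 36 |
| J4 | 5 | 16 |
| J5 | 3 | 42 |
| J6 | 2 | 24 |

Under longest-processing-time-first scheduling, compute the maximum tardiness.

23

LPT (decreasing processing time): J2 J1 J4 J3 J5 J6.
J2: 0→18, due 49, tardiness 0
J1: 18→33, due 35, tardiness 0
J4: 33→38, due 16, tardiness 22
J3: 38→42, due 36, tardiness 6
J5: 42→45, due 42, tardiness 3
J6: 45→47, due 24, tardiness 23
Maximum = 23.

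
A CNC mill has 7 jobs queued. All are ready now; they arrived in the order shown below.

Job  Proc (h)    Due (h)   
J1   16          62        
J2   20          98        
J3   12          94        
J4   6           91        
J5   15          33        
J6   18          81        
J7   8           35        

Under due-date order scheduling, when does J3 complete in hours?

EDD (increasing due date): J5 J7 J1 J6 J4 J3 J2.
J5: 0→15
J7: 15→23
J1: 23→39
J6: 39→57
J4: 57→63
J3: 63→75

75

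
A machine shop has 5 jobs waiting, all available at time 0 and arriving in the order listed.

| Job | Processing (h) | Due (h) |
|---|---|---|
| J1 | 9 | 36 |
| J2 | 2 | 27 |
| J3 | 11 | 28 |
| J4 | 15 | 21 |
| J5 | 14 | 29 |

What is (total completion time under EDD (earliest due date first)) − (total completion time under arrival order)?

23

EDD (increasing due date): J4 J2 J3 J5 J1.
J4: 0→15
J2: 15→17
J3: 17→28
J5: 28→42
J1: 42→51
Sum = 15+17+28+42+51 = 153.
FIFO (arrival order): J1 J2 J3 J4 J5.
J1: 0→9
J2: 9→11
J3: 11→22
J4: 22→37
J5: 37→51
Sum = 9+11+22+37+51 = 130.
Difference = 153 − 130 = 23.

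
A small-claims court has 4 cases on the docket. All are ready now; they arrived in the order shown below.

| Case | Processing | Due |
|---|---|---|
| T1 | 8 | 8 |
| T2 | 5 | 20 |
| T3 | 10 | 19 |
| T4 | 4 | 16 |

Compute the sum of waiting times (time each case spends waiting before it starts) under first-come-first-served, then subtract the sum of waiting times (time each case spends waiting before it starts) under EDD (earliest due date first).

2

FIFO (arrival order): T1 T2 T3 T4.
T1: waits 0, runs 0→8
T2: waits 8, runs 8→13
T3: waits 13, runs 13→23
T4: waits 23, runs 23→27
Sum = 0+8+13+23 = 44.
EDD (increasing due date): T1 T4 T3 T2.
T1: waits 0, runs 0→8
T4: waits 8, runs 8→12
T3: waits 12, runs 12→22
T2: waits 22, runs 22→27
Sum = 0+8+12+22 = 42.
Difference = 44 − 42 = 2.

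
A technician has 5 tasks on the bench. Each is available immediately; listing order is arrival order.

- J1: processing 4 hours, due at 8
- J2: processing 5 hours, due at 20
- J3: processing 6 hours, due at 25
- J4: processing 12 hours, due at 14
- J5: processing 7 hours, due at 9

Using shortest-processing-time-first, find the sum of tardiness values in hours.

SPT (increasing processing time): J1 J2 J3 J5 J4.
J1: 0→4, due 8, tardiness 0
J2: 4→9, due 20, tardiness 0
J3: 9→15, due 25, tardiness 0
J5: 15→22, due 9, tardiness 13
J4: 22→34, due 14, tardiness 20
Sum = 0+0+0+13+20 = 33.

33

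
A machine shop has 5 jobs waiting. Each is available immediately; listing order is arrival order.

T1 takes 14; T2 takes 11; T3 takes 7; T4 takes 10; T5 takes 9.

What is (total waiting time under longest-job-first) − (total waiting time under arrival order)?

5

LPT (decreasing processing time): T1 T2 T4 T5 T3.
T1: waits 0, runs 0→14
T2: waits 14, runs 14→25
T4: waits 25, runs 25→35
T5: waits 35, runs 35→44
T3: waits 44, runs 44→51
Sum = 0+14+25+35+44 = 118.
FIFO (arrival order): T1 T2 T3 T4 T5.
T1: waits 0, runs 0→14
T2: waits 14, runs 14→25
T3: waits 25, runs 25→32
T4: waits 32, runs 32→42
T5: waits 42, runs 42→51
Sum = 0+14+25+32+42 = 113.
Difference = 118 − 113 = 5.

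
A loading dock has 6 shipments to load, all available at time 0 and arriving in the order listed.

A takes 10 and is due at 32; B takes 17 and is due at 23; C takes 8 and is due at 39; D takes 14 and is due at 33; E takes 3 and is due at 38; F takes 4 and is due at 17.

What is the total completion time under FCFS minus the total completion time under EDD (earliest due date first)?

FIFO (arrival order): A B C D E F.
A: 0→10
B: 10→27
C: 27→35
D: 35→49
E: 49→52
F: 52→56
Sum = 10+27+35+49+52+56 = 229.
EDD (increasing due date): F B A D E C.
F: 0→4
B: 4→21
A: 21→31
D: 31→45
E: 45→48
C: 48→56
Sum = 4+21+31+45+48+56 = 205.
Difference = 229 − 205 = 24.

24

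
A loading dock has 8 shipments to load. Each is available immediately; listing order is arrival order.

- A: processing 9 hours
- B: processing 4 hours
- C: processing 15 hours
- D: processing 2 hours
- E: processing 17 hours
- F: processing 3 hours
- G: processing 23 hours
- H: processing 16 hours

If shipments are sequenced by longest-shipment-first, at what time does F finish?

LPT (decreasing processing time): G E H C A B F D.
G: 0→23
E: 23→40
H: 40→56
C: 56→71
A: 71→80
B: 80→84
F: 84→87

87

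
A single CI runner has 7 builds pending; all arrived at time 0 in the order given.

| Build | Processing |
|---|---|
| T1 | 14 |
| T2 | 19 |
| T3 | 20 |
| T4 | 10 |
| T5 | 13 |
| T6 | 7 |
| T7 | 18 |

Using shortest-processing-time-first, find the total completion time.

SPT (increasing processing time): T6 T4 T5 T1 T7 T2 T3.
T6: 0→7
T4: 7→17
T5: 17→30
T1: 30→44
T7: 44→62
T2: 62→81
T3: 81→101
Sum = 7+17+30+44+62+81+101 = 342.

342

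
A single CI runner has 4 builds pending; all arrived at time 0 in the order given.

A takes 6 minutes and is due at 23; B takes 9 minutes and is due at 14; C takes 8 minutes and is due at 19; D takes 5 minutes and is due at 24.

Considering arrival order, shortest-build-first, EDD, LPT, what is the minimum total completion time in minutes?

63

FIFO (arrival order): A B C D.
A: 0→6
B: 6→15
C: 15→23
D: 23→28
Sum = 6+15+23+28 = 72.
SPT (increasing processing time): D A C B.
D: 0→5
A: 5→11
C: 11→19
B: 19→28
Sum = 5+11+19+28 = 63.
EDD (increasing due date): B C A D.
B: 0→9
C: 9→17
A: 17→23
D: 23→28
Sum = 9+17+23+28 = 77.
LPT (decreasing processing time): B C A D.
B: 0→9
C: 9→17
A: 17→23
D: 23→28
Sum = 9+17+23+28 = 77.
FIFO 72, SPT 63, EDD 77, LPT 77 → minimum 63.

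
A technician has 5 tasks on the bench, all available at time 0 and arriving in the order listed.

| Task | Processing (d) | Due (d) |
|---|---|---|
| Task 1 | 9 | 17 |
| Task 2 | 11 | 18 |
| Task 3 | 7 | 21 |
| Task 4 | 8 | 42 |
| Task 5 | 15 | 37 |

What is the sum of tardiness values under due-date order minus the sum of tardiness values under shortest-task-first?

EDD (increasing due date): Task 1 Task 2 Task 3 Task 5 Task 4.
Task 1: 0→9, due 17, tardiness 0
Task 2: 9→20, due 18, tardiness 2
Task 3: 20→27, due 21, tardiness 6
Task 5: 27→42, due 37, tardiness 5
Task 4: 42→50, due 42, tardiness 8
Sum = 0+2+6+5+8 = 21.
SPT (increasing processing time): Task 3 Task 4 Task 1 Task 2 Task 5.
Task 3: 0→7, due 21, tardiness 0
Task 4: 7→15, due 42, tardiness 0
Task 1: 15→24, due 17, tardiness 7
Task 2: 24→35, due 18, tardiness 17
Task 5: 35→50, due 37, tardiness 13
Sum = 0+0+7+17+13 = 37.
Difference = 21 − 37 = -16.

-16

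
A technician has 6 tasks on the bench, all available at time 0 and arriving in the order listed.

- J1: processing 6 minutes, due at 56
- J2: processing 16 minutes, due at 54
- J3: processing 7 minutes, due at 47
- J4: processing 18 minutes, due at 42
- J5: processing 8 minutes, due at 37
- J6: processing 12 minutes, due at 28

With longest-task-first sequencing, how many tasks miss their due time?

4

LPT (decreasing processing time): J4 J2 J6 J5 J3 J1.
J4: 0→18, due 42, tardiness 0
J2: 18→34, due 54, tardiness 0
J6: 34→46, due 28, tardiness 18
J5: 46→54, due 37, tardiness 17
J3: 54→61, due 47, tardiness 14
J1: 61→67, due 56, tardiness 11
Late tasks: 4.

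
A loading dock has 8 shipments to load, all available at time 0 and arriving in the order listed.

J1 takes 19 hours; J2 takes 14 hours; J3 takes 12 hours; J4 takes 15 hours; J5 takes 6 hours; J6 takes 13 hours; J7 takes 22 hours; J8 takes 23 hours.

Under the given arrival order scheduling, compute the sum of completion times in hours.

FIFO (arrival order): J1 J2 J3 J4 J5 J6 J7 J8.
J1: 0→19
J2: 19→33
J3: 33→45
J4: 45→60
J5: 60→66
J6: 66→79
J7: 79→101
J8: 101→124
Sum = 19+33+45+60+66+79+101+124 = 527.

527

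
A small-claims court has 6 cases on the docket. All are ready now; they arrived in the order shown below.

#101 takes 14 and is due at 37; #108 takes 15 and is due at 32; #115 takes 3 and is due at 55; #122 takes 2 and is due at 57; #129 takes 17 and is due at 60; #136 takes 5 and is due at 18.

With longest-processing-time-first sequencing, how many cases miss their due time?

LPT (decreasing processing time): #129 #108 #101 #136 #115 #122.
#129: 0→17, due 60, tardiness 0
#108: 17→32, due 32, tardiness 0
#101: 32→46, due 37, tardiness 9
#136: 46→51, due 18, tardiness 33
#115: 51→54, due 55, tardiness 0
#122: 54→56, due 57, tardiness 0
Late cases: 2.

2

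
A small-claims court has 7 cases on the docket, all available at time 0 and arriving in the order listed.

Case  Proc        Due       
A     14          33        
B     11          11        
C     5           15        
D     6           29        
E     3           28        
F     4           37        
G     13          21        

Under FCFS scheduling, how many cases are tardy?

FIFO (arrival order): A B C D E F G.
A: 0→14, due 33, tardiness 0
B: 14→25, due 11, tardiness 14
C: 25→30, due 15, tardiness 15
D: 30→36, due 29, tardiness 7
E: 36→39, due 28, tardiness 11
F: 39→43, due 37, tardiness 6
G: 43→56, due 21, tardiness 35
Late cases: 6.

6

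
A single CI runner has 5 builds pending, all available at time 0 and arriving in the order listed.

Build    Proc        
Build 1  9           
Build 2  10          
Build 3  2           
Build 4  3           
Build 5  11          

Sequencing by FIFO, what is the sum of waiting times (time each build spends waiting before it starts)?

73

FIFO (arrival order): Build 1 Build 2 Build 3 Build 4 Build 5.
Build 1: waits 0, runs 0→9
Build 2: waits 9, runs 9→19
Build 3: waits 19, runs 19→21
Build 4: waits 21, runs 21→24
Build 5: waits 24, runs 24→35
Sum = 0+9+19+21+24 = 73.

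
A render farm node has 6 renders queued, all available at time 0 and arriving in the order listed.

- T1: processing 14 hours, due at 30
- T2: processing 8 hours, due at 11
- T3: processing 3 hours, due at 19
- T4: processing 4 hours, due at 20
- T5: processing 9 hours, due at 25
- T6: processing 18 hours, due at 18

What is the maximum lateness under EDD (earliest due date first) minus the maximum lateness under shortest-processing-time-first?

EDD (increasing due date): T2 T6 T3 T4 T5 T1.
T2: 0→8, due 11, lateness -3
T6: 8→26, due 18, lateness 8
T3: 26→29, due 19, lateness 10
T4: 29→33, due 20, lateness 13
T5: 33→42, due 25, lateness 17
T1: 42→56, due 30, lateness 26
Maximum = 26.
SPT (increasing processing time): T3 T4 T2 T5 T1 T6.
T3: 0→3, due 19, lateness -16
T4: 3→7, due 20, lateness -13
T2: 7→15, due 11, lateness 4
T5: 15→24, due 25, lateness -1
T1: 24→38, due 30, lateness 8
T6: 38→56, due 18, lateness 38
Maximum = 38.
Difference = 26 − 38 = -12.

-12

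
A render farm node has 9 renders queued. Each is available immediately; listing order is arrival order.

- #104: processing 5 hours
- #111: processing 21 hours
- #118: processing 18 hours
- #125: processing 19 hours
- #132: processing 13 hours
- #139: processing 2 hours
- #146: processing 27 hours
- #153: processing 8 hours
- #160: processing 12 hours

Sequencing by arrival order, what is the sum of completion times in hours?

635

FIFO (arrival order): #104 #111 #118 #125 #132 #139 #146 #153 #160.
#104: 0→5
#111: 5→26
#118: 26→44
#125: 44→63
#132: 63→76
#139: 76→78
#146: 78→105
#153: 105→113
#160: 113→125
Sum = 5+26+44+63+76+78+105+113+125 = 635.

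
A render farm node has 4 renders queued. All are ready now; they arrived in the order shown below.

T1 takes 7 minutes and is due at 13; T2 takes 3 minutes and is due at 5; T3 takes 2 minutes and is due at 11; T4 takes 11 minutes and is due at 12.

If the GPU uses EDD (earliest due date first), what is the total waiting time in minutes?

24

EDD (increasing due date): T2 T3 T4 T1.
T2: waits 0, runs 0→3
T3: waits 3, runs 3→5
T4: waits 5, runs 5→16
T1: waits 16, runs 16→23
Sum = 0+3+5+16 = 24.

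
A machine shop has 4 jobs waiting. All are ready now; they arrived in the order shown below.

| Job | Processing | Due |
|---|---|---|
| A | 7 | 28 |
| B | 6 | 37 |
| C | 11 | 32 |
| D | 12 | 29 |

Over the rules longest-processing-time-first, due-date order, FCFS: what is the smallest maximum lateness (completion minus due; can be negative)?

LPT (decreasing processing time): D C A B.
D: 0→12, due 29, lateness -17
C: 12→23, due 32, lateness -9
A: 23→30, due 28, lateness 2
B: 30→36, due 37, lateness -1
Maximum = 2.
EDD (increasing due date): A D C B.
A: 0→7, due 28, lateness -21
D: 7→19, due 29, lateness -10
C: 19→30, due 32, lateness -2
B: 30→36, due 37, lateness -1
Maximum = -1.
FIFO (arrival order): A B C D.
A: 0→7, due 28, lateness -21
B: 7→13, due 37, lateness -24
C: 13→24, due 32, lateness -8
D: 24→36, due 29, lateness 7
Maximum = 7.
LPT 2, EDD -1, FIFO 7 → minimum -1.

-1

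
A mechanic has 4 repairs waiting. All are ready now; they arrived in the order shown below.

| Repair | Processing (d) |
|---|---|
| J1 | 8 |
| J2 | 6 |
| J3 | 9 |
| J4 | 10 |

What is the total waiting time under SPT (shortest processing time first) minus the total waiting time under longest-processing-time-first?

-13

SPT (increasing processing time): J2 J1 J3 J4.
J2: waits 0, runs 0→6
J1: waits 6, runs 6→14
J3: waits 14, runs 14→23
J4: waits 23, runs 23→33
Sum = 0+6+14+23 = 43.
LPT (decreasing processing time): J4 J3 J1 J2.
J4: waits 0, runs 0→10
J3: waits 10, runs 10→19
J1: waits 19, runs 19→27
J2: waits 27, runs 27→33
Sum = 0+10+19+27 = 56.
Difference = 43 − 56 = -13.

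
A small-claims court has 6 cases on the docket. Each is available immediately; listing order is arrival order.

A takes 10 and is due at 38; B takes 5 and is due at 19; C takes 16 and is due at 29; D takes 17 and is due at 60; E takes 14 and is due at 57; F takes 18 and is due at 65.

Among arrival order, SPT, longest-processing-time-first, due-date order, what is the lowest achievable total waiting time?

156

FIFO (arrival order): A B C D E F.
A: waits 0, runs 0→10
B: waits 10, runs 10→15
C: waits 15, runs 15→31
D: waits 31, runs 31→48
E: waits 48, runs 48→62
F: waits 62, runs 62→80
Sum = 0+10+15+31+48+62 = 166.
SPT (increasing processing time): B A E C D F.
B: waits 0, runs 0→5
A: waits 5, runs 5→15
E: waits 15, runs 15→29
C: waits 29, runs 29→45
D: waits 45, runs 45→62
F: waits 62, runs 62→80
Sum = 0+5+15+29+45+62 = 156.
LPT (decreasing processing time): F D C E A B.
F: waits 0, runs 0→18
D: waits 18, runs 18→35
C: waits 35, runs 35→51
E: waits 51, runs 51→65
A: waits 65, runs 65→75
B: waits 75, runs 75→80
Sum = 0+18+35+51+65+75 = 244.
EDD (increasing due date): B C A E D F.
B: waits 0, runs 0→5
C: waits 5, runs 5→21
A: waits 21, runs 21→31
E: waits 31, runs 31→45
D: waits 45, runs 45→62
F: waits 62, runs 62→80
Sum = 0+5+21+31+45+62 = 164.
FIFO 166, SPT 156, LPT 244, EDD 164 → minimum 156.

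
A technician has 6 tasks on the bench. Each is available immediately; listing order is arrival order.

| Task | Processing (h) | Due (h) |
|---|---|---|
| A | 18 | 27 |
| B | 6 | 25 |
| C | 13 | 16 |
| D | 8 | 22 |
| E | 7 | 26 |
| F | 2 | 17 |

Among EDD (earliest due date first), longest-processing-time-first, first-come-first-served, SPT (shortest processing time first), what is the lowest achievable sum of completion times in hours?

EDD (increasing due date): C F D B E A.
C: 0→13
F: 13→15
D: 15→23
B: 23→29
E: 29→36
A: 36→54
Sum = 13+15+23+29+36+54 = 170.
LPT (decreasing processing time): A C D E B F.
A: 0→18
C: 18→31
D: 31→39
E: 39→46
B: 46→52
F: 52→54
Sum = 18+31+39+46+52+54 = 240.
FIFO (arrival order): A B C D E F.
A: 0→18
B: 18→24
C: 24→37
D: 37→45
E: 45→52
F: 52→54
Sum = 18+24+37+45+52+54 = 230.
SPT (increasing processing time): F B E D C A.
F: 0→2
B: 2→8
E: 8→15
D: 15→23
C: 23→36
A: 36→54
Sum = 2+8+15+23+36+54 = 138.
EDD 170, LPT 240, FIFO 230, SPT 138 → minimum 138.

138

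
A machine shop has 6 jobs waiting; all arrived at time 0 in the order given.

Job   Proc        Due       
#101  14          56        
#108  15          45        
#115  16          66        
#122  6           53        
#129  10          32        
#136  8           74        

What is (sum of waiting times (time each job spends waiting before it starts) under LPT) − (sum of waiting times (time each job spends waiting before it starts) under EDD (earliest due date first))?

38

LPT (decreasing processing time): #115 #108 #101 #129 #136 #122.
#115: waits 0, runs 0→16
#108: waits 16, runs 16→31
#101: waits 31, runs 31→45
#129: waits 45, runs 45→55
#136: waits 55, runs 55→63
#122: waits 63, runs 63→69
Sum = 0+16+31+45+55+63 = 210.
EDD (increasing due date): #129 #108 #122 #101 #115 #136.
#129: waits 0, runs 0→10
#108: waits 10, runs 10→25
#122: waits 25, runs 25→31
#101: waits 31, runs 31→45
#115: waits 45, runs 45→61
#136: waits 61, runs 61→69
Sum = 0+10+25+31+45+61 = 172.
Difference = 210 − 172 = 38.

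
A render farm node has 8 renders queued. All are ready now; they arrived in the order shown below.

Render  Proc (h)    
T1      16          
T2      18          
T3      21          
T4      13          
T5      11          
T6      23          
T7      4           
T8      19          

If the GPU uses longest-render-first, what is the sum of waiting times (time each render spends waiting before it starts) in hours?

539

LPT (decreasing processing time): T6 T3 T8 T2 T1 T4 T5 T7.
T6: waits 0, runs 0→23
T3: waits 23, runs 23→44
T8: waits 44, runs 44→63
T2: waits 63, runs 63→81
T1: waits 81, runs 81→97
T4: waits 97, runs 97→110
T5: waits 110, runs 110→121
T7: waits 121, runs 121→125
Sum = 0+23+44+63+81+97+110+121 = 539.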